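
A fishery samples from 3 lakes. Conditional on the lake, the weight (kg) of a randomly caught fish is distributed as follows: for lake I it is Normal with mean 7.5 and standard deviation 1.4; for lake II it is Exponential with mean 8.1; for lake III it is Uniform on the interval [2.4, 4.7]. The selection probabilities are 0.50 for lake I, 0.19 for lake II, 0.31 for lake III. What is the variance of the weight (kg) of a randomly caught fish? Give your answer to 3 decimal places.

17.255

Per component, I: μ=7.5, E[X²]=58.21; II: μ=8.1, E[X²]=131.22; III: μ=3.55, E[X²]=13.0433.
E[X] = 0.5·7.5 + 0.19·8.1 + 0.31·3.55 = 6.3895.
E[X²] = 0.5·58.21 + 0.19·131.22 + 0.31·13.0433 = 58.0802.
Var(X) = E[X²] − (E[X])² = 58.0802 − 40.8257 = 17.2545.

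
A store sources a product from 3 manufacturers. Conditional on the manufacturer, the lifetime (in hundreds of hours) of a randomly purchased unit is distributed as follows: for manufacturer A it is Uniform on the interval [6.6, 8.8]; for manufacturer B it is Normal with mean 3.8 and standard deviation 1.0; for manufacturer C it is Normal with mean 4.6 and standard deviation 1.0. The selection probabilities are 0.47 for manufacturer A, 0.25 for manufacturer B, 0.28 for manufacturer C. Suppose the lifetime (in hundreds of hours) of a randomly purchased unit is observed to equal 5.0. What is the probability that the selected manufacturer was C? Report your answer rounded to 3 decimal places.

0.680

Likelihoods f(5.0 | ·): A: 0; B: 0.194186; C: 0.36827.
Posterior ∝ prior × likelihood. Numerator for C: 0.28·0.36827 = 0.103116.
Normalizing constant: 0.47·0 + 0.25·0.194186 + 0.28·0.36827 = 0.151662.
P(C | observation) = 0.103116 / 0.151662 = 0.679904.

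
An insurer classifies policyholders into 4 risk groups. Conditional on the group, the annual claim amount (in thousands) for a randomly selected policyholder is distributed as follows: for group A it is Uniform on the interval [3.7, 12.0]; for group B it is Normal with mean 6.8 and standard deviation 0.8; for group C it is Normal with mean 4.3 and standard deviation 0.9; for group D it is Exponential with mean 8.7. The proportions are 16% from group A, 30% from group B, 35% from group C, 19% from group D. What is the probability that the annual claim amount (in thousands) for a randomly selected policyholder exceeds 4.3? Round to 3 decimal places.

0.739

Conditional on each group, P(X > 4.3): A: 0.927711; B: 0.999111; C: 0.5; D: 0.610027.
By total probability, P(X > 4.3) = 0.16·0.927711 + 0.3·0.999111 + 0.35·0.5 + 0.19·0.610027 = 0.739072.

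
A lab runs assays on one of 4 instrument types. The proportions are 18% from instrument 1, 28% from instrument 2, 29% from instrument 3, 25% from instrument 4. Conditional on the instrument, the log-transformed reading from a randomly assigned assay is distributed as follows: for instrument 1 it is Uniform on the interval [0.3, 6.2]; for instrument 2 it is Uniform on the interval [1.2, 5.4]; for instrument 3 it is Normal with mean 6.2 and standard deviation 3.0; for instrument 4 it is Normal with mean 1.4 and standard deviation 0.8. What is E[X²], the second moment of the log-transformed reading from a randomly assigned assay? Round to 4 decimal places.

For each component E[X²] = Var + (mean)², giving 1: 13.4633; 2: 12.36; 3: 47.44; 4: 2.6.
Overall E[X²] = 0.18·13.4633 + 0.28·12.36 + 0.29·47.44 + 0.25·2.6 = 20.2918.

20.2918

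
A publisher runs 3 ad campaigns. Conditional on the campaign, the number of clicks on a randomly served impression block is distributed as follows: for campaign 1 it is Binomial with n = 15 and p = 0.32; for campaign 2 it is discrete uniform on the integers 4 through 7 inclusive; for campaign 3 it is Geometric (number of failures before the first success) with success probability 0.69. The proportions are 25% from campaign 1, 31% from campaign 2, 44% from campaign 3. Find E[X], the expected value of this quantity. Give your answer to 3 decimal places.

3.103

Component means — 1: 4.8; 2: 5.5; 3: 0.449275.
E[X] = 0.25·4.8 + 0.31·5.5 + 0.44·0.449275 = 3.10268.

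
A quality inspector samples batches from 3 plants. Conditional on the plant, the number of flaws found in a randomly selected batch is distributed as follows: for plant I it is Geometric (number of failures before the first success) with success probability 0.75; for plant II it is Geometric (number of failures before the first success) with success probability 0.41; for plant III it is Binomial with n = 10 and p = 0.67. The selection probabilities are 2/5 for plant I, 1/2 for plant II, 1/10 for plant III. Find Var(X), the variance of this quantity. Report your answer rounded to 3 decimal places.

5.404

Per component, I: μ=0.333333, E[X²]=0.555556; II: μ=1.43902, E[X²]=5.58061; III: μ=6.7, E[X²]=47.101.
E[X] = 0.4·0.333333 + 0.5·1.43902 + 0.1·6.7 = 1.52285.
E[X²] = 0.4·0.555556 + 0.5·5.58061 + 0.1·47.101 = 7.72263.
Var(X) = E[X²] − (E[X])² = 7.72263 − 2.31906 = 5.40357.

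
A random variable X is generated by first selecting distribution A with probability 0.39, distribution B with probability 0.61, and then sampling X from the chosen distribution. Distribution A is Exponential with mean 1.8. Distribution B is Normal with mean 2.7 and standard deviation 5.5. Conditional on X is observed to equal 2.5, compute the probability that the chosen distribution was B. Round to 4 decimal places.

0.4501

Likelihoods f(2.5 | ·): A: 0.138529; B: 0.072487.
Posterior ∝ prior × likelihood. Numerator for B: 0.61·0.072487 = 0.0442171.
Normalizing constant: 0.39·0.138529 + 0.61·0.072487 = 0.0982434.
P(B | observation) = 0.0442171 / 0.0982434 = 0.450077.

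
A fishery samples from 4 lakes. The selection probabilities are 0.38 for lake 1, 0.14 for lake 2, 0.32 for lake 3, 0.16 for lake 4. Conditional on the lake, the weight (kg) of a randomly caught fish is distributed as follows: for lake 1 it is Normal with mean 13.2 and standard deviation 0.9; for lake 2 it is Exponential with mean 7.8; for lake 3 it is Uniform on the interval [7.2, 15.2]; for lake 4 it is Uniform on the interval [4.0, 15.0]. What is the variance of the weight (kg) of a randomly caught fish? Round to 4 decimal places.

Per component, 1: μ=13.2, E[X²]=175.05; 2: μ=7.8, E[X²]=121.68; 3: μ=11.2, E[X²]=130.773; 4: μ=9.5, E[X²]=100.333.
E[X] = 0.38·13.2 + 0.14·7.8 + 0.32·11.2 + 0.16·9.5 = 11.212.
E[X²] = 0.38·175.05 + 0.14·121.68 + 0.32·130.773 + 0.16·100.333 = 141.455.
Var(X) = E[X²] − (E[X])² = 141.455 − 125.709 = 15.7461.

15.7461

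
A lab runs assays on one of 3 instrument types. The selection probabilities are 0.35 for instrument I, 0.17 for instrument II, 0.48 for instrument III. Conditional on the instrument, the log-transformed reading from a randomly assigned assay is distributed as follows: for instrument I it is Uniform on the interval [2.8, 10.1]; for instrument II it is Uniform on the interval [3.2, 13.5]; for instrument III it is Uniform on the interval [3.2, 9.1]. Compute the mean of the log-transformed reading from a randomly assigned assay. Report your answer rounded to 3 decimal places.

Component means — I: 6.45; II: 8.35; III: 6.15.
E[X] = 0.35·6.45 + 0.17·8.35 + 0.48·6.15 = 6.629.

6.629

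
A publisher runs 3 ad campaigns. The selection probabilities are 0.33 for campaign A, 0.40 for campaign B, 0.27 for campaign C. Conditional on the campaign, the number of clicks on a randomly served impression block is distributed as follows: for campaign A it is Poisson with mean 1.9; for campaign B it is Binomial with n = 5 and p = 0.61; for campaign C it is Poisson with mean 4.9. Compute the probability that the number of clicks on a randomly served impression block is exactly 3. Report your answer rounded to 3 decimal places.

Conditional on each campaign, P(X = 3): A: 0.170982; B: 0.345238; C: 0.146014.
By total probability, P(X = 3) = 0.33·0.170982 + 0.4·0.345238 + 0.27·0.146014 = 0.233943.

0.234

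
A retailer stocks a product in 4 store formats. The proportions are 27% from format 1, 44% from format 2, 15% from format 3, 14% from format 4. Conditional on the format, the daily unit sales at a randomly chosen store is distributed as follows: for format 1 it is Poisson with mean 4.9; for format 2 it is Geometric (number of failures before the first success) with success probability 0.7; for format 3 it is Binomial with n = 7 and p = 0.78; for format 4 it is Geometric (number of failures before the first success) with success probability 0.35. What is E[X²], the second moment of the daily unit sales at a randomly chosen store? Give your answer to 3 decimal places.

For each component E[X²] = Var + (mean)², giving 1: 28.91; 2: 0.795918; 3: 31.0128; 4: 8.7551.
Overall E[X²] = 0.27·28.91 + 0.44·0.795918 + 0.15·31.0128 + 0.14·8.7551 = 14.0335.

14.034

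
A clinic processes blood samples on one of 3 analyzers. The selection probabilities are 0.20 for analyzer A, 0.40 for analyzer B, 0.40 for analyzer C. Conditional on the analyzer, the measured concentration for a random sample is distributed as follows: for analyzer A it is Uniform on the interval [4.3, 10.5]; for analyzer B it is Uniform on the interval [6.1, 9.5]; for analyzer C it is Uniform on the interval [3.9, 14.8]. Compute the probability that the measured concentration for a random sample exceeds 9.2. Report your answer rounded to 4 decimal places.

0.2827

Conditional on each analyzer, P(X > 9.2): A: 0.209677; B: 0.0882353; C: 0.513761.
By total probability, P(X > 9.2) = 0.2·0.209677 + 0.4·0.0882353 + 0.4·0.513761 = 0.282734.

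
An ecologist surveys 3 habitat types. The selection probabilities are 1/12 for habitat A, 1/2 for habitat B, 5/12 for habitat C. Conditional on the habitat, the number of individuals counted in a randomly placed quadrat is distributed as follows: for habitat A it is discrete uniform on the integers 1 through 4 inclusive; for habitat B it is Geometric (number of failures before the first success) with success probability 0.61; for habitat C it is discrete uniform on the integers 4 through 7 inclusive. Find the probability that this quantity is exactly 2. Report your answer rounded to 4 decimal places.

0.0672

Conditional on each habitat, P(X = 2): A: 0.25; B: 0.092781; C: 0.
By total probability, P(X = 2) = 0.0833333·0.25 + 0.5·0.092781 + 0.416667·0 = 0.0672238.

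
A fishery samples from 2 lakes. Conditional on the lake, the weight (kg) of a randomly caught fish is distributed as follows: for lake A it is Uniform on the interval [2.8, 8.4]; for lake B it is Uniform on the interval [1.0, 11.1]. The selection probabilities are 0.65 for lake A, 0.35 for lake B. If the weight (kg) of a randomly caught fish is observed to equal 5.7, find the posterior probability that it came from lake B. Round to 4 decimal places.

Likelihoods f(5.7 | ·): A: 0.178571; B: 0.0990099.
Posterior ∝ prior × likelihood. Numerator for B: 0.35·0.0990099 = 0.0346535.
Normalizing constant: 0.65·0.178571 + 0.35·0.0990099 = 0.150725.
P(B | observation) = 0.0346535 / 0.150725 = 0.229912.

0.2299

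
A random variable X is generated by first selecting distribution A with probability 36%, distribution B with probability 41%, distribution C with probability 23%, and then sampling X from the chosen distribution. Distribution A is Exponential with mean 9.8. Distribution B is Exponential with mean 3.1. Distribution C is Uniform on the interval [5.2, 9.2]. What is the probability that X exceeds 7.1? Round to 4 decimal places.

Conditional on each component, P(X > 7.1): A: 0.484572; B: 0.101234; C: 0.525.
By total probability, P(X > 7.1) = 0.36·0.484572 + 0.41·0.101234 + 0.23·0.525 = 0.336702.

0.3367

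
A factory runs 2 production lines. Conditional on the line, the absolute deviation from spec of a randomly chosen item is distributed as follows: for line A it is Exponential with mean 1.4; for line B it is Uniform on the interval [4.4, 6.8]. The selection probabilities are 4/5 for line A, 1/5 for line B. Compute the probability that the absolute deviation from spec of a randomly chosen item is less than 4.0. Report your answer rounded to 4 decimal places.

0.7541

Conditional on each line, P(X < 4.0): A: 0.942567; B: 0.
By total probability, P(X < 4.0) = 0.8·0.942567 + 0.2·0 = 0.754054.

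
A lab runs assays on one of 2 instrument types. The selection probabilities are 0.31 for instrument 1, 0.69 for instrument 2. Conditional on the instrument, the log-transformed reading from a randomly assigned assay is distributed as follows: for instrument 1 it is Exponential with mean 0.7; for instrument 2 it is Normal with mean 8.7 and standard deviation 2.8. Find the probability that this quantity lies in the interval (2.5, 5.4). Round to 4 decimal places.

Conditional on each instrument, P(2.5 < X < 5.4): 1: 0.0276693; 2: 0.10588.
By total probability, P(2.5 < X < 5.4) = 0.31·0.0276693 + 0.69·0.10588 = 0.0816346.

0.0816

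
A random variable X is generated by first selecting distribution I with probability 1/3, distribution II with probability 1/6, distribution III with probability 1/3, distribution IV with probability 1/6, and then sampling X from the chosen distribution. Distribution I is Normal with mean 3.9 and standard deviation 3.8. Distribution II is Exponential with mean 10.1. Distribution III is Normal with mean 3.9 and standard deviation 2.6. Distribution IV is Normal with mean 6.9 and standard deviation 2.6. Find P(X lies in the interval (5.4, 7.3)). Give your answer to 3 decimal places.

0.179

Conditional on each component, P(5.4 < X < 7.3): I: 0.161055; II: 0.100468; III: 0.186507; IV: 0.279139.
By total probability, P(5.4 < X < 7.3) = 0.333333·0.161055 + 0.166667·0.100468 + 0.333333·0.186507 + 0.166667·0.279139 = 0.179122.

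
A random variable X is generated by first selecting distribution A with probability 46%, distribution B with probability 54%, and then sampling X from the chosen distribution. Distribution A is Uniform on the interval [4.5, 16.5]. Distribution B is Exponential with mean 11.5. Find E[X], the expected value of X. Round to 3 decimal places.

11.040

Component means — A: 10.5; B: 11.5.
E[X] = 0.46·10.5 + 0.54·11.5 = 11.04.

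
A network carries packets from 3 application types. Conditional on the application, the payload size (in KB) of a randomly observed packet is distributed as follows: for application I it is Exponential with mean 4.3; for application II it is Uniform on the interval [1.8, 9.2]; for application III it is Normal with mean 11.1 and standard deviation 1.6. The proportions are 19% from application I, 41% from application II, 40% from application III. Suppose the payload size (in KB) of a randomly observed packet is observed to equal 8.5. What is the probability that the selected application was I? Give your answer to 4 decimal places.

Likelihoods f(8.5 | ·): I: 0.0322138; II: 0.135135; III: 0.0665864.
Posterior ∝ prior × likelihood. Numerator for I: 0.19·0.0322138 = 0.00612063.
Normalizing constant: 0.19·0.0322138 + 0.41·0.135135 + 0.4·0.0665864 = 0.0881606.
P(I | observation) = 0.00612063 / 0.0881606 = 0.0694259.

0.0694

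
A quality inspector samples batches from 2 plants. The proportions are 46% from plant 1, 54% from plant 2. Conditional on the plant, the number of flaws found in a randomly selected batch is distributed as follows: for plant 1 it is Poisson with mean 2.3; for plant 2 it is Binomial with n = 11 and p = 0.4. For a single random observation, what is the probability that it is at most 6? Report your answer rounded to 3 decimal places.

Conditional on each plant, P(X ≤ 6): 1: 0.990638; 2: 0.900647.
By total probability, P(X ≤ 6) = 0.46·0.990638 + 0.54·0.900647 = 0.942043.

0.942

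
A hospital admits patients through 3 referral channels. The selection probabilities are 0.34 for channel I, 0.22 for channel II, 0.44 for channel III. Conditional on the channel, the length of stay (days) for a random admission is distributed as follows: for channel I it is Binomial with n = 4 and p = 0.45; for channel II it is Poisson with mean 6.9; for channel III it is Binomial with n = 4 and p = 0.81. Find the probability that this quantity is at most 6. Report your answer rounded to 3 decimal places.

0.882

Conditional on each channel, P(X ≤ 6): I: 1; II: 0.464715; III: 1.
By total probability, P(X ≤ 6) = 0.34·1 + 0.22·0.464715 + 0.44·1 = 0.882237.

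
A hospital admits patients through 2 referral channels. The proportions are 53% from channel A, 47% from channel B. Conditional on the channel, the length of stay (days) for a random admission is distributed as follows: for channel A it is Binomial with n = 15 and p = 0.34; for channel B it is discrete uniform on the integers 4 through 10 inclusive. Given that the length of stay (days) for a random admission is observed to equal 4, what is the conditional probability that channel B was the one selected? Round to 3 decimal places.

Likelihoods P(X=4 | ·): A: 0.188813; B: 0.142857.
Posterior ∝ prior × likelihood. Numerator for B: 0.47·0.142857 = 0.0671429.
Normalizing constant: 0.53·0.188813 + 0.47·0.142857 = 0.167214.
P(B | observation) = 0.0671429 / 0.167214 = 0.401539.

0.402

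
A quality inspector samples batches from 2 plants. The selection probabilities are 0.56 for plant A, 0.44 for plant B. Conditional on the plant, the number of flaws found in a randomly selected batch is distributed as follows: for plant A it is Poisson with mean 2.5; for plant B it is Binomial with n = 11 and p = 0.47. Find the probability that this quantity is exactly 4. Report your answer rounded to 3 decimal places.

0.158

Conditional on each plant, P(X = 4): A: 0.133602; B: 0.189163.
By total probability, P(X = 4) = 0.56·0.133602 + 0.44·0.189163 = 0.158049.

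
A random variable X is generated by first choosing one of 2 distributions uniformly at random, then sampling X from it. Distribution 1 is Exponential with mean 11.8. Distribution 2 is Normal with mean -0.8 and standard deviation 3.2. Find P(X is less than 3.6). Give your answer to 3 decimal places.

Conditional on each component, P(X < 3.6): 1: 0.262939; 2: 0.915434.
By total probability, P(X < 3.6) = 0.5·0.262939 + 0.5·0.915434 = 0.589187.

0.589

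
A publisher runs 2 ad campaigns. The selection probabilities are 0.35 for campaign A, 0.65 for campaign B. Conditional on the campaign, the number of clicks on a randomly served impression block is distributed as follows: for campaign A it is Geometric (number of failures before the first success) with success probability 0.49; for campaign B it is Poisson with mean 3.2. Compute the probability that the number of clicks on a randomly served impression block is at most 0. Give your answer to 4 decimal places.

0.1980

Conditional on each campaign, P(X ≤ 0): A: 0.49; B: 0.0407622.
By total probability, P(X ≤ 0) = 0.35·0.49 + 0.65·0.0407622 = 0.197995.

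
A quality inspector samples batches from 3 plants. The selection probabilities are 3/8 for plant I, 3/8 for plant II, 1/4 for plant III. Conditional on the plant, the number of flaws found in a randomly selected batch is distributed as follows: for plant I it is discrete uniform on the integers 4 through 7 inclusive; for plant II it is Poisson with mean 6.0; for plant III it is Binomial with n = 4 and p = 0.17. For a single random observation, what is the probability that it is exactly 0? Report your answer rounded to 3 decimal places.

0.120

Conditional on each plant, P(X = 0): I: 0; II: 0.00247875; III: 0.474583.
By total probability, P(X = 0) = 0.375·0 + 0.375·0.00247875 + 0.25·0.474583 = 0.119575.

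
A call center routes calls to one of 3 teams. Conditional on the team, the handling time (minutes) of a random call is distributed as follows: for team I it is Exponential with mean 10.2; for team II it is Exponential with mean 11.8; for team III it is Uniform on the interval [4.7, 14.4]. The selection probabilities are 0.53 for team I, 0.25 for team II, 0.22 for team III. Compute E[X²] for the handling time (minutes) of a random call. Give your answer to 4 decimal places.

For each component E[X²] = Var + (mean)², giving I: 208.08; II: 278.48; III: 99.0433.
Overall E[X²] = 0.53·208.08 + 0.25·278.48 + 0.22·99.0433 = 201.692.

201.6919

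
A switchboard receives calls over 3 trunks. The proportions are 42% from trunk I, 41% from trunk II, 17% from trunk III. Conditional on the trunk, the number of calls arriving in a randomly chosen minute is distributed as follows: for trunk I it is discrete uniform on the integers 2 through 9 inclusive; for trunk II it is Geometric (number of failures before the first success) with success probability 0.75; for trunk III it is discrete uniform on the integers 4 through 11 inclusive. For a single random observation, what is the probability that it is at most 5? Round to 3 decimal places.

0.662

Conditional on each trunk, P(X ≤ 5): I: 0.5; II: 0.999756; III: 0.25.
By total probability, P(X ≤ 5) = 0.42·0.5 + 0.41·0.999756 + 0.17·0.25 = 0.6624.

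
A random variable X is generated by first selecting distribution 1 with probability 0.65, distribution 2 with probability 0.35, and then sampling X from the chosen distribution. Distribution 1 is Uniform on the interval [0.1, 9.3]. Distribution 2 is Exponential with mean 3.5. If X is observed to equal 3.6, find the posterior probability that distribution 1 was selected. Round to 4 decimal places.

Likelihoods f(3.6 | ·): 1: 0.108696; 2: 0.102148.
Posterior ∝ prior × likelihood. Numerator for 1: 0.65·0.108696 = 0.0706522.
Normalizing constant: 0.65·0.108696 + 0.35·0.102148 = 0.106404.
P(1 | observation) = 0.0706522 / 0.106404 = 0.664.

0.6640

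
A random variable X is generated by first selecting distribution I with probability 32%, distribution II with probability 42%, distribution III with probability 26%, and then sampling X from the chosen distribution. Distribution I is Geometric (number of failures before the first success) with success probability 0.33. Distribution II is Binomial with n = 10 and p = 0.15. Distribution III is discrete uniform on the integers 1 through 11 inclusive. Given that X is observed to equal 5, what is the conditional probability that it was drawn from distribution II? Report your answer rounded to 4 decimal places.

0.0860

Likelihoods P(X=5 | ·): I: 0.0445541; II: 0.00849086; III: 0.0909091.
Posterior ∝ prior × likelihood. Numerator for II: 0.42·0.00849086 = 0.00356616.
Normalizing constant: 0.32·0.0445541 + 0.42·0.00849086 + 0.26·0.0909091 = 0.0414598.
P(II | observation) = 0.00356616 / 0.0414598 = 0.0860148.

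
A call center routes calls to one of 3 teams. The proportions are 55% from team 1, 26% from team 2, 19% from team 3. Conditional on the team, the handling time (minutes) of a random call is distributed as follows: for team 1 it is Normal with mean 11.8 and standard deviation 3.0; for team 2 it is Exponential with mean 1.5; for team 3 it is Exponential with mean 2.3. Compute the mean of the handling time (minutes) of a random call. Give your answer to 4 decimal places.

7.3170

Component means — 1: 11.8; 2: 1.5; 3: 2.3.
E[X] = 0.55·11.8 + 0.26·1.5 + 0.19·2.3 = 7.317.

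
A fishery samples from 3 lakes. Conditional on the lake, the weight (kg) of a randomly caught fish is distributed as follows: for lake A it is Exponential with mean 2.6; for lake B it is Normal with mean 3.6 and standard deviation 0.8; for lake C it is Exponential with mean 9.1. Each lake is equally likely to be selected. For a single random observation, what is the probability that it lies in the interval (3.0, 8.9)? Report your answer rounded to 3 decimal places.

Conditional on each lake, P(3.0 < X < 8.9): A: 0.282809; B: 0.773373; C: 0.343107.
By total probability, P(3.0 < X < 8.9) = 0.333333·0.282809 + 0.333333·0.773373 + 0.333333·0.343107 = 0.46643.

0.466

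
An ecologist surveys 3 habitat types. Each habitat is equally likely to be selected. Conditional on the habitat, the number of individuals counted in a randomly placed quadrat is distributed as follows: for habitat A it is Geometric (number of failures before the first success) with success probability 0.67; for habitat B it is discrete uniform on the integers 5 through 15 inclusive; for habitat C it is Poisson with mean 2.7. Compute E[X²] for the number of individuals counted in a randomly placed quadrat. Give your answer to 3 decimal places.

40.323

For each component E[X²] = Var + (mean)², giving A: 0.977723; B: 110; C: 9.99.
Overall E[X²] = 0.333333·0.977723 + 0.333333·110 + 0.333333·9.99 = 40.3226.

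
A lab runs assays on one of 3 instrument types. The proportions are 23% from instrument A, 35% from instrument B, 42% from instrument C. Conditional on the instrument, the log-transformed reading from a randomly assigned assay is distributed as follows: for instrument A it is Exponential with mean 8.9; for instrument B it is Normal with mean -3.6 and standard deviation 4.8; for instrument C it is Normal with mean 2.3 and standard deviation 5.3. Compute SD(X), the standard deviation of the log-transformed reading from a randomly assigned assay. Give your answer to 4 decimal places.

7.7449

Per component, A: μ=8.9, E[X²]=158.42; B: μ=-3.6, E[X²]=36; C: μ=2.3, E[X²]=33.38.
E[X] = 0.23·8.9 + 0.35·-3.6 + 0.42·2.3 = 1.753.
E[X²] = 0.23·158.42 + 0.35·36 + 0.42·33.38 = 63.0562.
Var(X) = E[X²] − (E[X])² = 63.0562 − 3.07301 = 59.9832.
SD(X) = √59.9832 = 7.74488.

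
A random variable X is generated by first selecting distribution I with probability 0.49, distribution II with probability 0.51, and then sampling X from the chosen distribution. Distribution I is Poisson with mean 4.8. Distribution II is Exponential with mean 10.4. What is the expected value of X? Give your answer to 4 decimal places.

Component means — I: 4.8; II: 10.4.
E[X] = 0.49·4.8 + 0.51·10.4 = 7.656.

7.6560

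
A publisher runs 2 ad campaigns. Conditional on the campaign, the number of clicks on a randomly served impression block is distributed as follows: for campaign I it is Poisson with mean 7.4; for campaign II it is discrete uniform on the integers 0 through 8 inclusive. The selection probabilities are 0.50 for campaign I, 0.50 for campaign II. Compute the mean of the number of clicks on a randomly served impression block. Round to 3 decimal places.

Component means — I: 7.4; II: 4.
E[X] = 0.5·7.4 + 0.5·4 = 5.7.

5.700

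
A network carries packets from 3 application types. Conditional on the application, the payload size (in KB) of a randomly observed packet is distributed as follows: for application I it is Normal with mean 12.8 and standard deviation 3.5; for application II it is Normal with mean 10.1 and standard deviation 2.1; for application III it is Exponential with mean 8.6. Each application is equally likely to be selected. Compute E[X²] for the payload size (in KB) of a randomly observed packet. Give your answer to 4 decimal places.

For each component E[X²] = Var + (mean)², giving I: 176.09; II: 106.42; III: 147.92.
Overall E[X²] = 0.333333·176.09 + 0.333333·106.42 + 0.333333·147.92 = 143.477.

143.4767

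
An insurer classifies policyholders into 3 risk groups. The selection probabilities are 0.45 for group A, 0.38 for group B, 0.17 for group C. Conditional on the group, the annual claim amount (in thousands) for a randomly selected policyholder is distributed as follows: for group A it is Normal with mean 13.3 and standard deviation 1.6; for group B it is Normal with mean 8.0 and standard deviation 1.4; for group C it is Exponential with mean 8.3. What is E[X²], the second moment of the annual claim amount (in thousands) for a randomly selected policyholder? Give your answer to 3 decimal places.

For each component E[X²] = Var + (mean)², giving A: 179.45; B: 65.96; C: 137.78.
Overall E[X²] = 0.45·179.45 + 0.38·65.96 + 0.17·137.78 = 129.24.

129.240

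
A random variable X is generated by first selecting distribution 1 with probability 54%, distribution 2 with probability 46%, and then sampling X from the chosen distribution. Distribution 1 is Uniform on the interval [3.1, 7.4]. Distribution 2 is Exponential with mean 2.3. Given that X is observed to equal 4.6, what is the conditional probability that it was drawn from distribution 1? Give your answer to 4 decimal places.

Likelihoods f(4.6 | ·): 1: 0.232558; 2: 0.0588414.
Posterior ∝ prior × likelihood. Numerator for 1: 0.54·0.232558 = 0.125581.
Normalizing constant: 0.54·0.232558 + 0.46·0.0588414 = 0.152648.
P(1 | observation) = 0.125581 / 0.152648 = 0.822684.

0.8227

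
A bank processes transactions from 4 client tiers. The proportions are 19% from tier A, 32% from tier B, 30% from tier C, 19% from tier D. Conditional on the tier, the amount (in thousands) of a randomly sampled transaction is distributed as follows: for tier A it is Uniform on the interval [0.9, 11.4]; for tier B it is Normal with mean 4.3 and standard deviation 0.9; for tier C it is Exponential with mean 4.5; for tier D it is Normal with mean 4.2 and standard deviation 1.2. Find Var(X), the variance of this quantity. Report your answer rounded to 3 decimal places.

8.864

Per component, A: μ=6.15, E[X²]=47.01; B: μ=4.3, E[X²]=19.3; C: μ=4.5, E[X²]=40.5; D: μ=4.2, E[X²]=19.08.
E[X] = 0.19·6.15 + 0.32·4.3 + 0.3·4.5 + 0.19·4.2 = 4.6925.
E[X²] = 0.19·47.01 + 0.32·19.3 + 0.3·40.5 + 0.19·19.08 = 30.8831.
Var(X) = E[X²] − (E[X])² = 30.8831 − 22.0196 = 8.86354.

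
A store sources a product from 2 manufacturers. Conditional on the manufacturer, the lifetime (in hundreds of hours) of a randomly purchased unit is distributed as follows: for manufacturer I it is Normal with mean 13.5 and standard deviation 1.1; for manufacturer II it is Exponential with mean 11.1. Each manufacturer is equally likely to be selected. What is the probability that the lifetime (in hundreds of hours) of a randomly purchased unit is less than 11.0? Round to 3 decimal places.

0.320

Conditional on each manufacturer, P(X < 11.0): I: 0.0115213; II: 0.628791.
By total probability, P(X < 11.0) = 0.5·0.0115213 + 0.5·0.628791 = 0.320156.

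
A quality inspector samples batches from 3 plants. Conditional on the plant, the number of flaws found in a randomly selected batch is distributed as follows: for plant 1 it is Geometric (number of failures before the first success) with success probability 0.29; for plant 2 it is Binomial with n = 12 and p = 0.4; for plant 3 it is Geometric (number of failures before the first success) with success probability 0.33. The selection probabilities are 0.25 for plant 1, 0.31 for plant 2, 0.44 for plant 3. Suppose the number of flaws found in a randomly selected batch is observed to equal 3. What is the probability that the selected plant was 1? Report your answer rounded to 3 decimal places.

Likelihoods P(X=3 | ·): 1: 0.103794; 2: 0.141894; 3: 0.0992518.
Posterior ∝ prior × likelihood. Numerator for 1: 0.25·0.103794 = 0.0259485.
Normalizing constant: 0.25·0.103794 + 0.31·0.141894 + 0.44·0.0992518 = 0.113606.
P(1 | observation) = 0.0259485 / 0.113606 = 0.228407.

0.228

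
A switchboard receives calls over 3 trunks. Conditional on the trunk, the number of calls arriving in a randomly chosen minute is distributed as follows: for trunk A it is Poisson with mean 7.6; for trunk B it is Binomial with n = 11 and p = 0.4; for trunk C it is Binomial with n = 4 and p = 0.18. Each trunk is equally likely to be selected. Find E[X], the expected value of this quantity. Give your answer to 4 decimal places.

4.2400

Component means — A: 7.6; B: 4.4; C: 0.72.
E[X] = 0.333333·7.6 + 0.333333·4.4 + 0.333333·0.72 = 4.24.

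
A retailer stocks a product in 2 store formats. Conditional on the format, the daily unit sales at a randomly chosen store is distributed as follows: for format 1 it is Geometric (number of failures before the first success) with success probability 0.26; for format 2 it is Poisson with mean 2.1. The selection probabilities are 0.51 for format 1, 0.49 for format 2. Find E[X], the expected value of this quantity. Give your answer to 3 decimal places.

2.481

Component means — 1: 2.84615; 2: 2.1.
E[X] = 0.51·2.84615 + 0.49·2.1 = 2.48054.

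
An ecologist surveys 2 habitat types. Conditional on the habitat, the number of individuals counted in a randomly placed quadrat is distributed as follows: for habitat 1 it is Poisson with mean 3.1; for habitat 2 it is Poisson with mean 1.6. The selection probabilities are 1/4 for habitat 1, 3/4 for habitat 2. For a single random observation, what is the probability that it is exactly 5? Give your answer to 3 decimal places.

Conditional on each habitat, P(X = 5): 1: 0.107477; 2: 0.017642.
By total probability, P(X = 5) = 0.25·0.107477 + 0.75·0.017642 = 0.0401007.

0.040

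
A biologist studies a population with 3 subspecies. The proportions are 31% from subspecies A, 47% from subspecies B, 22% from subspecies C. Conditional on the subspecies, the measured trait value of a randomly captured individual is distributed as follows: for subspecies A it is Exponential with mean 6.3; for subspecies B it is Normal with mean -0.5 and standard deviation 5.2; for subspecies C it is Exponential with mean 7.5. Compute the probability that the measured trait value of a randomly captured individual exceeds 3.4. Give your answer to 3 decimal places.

Conditional on each subspecies, P(X > 3.4): A: 0.582933; B: 0.226627; C: 0.635506.
By total probability, P(X > 3.4) = 0.31·0.582933 + 0.47·0.226627 + 0.22·0.635506 = 0.427036.

0.427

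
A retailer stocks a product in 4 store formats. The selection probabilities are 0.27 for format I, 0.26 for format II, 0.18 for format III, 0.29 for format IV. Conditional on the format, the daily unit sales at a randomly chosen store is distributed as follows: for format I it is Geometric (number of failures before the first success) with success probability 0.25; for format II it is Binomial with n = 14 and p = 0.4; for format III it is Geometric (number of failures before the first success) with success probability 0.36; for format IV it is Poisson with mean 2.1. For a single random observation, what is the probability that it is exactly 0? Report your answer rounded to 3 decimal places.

Conditional on each format, P(X = 0): I: 0.25; II: 0.000783642; III: 0.36; IV: 0.122456.
By total probability, P(X = 0) = 0.27·0.25 + 0.26·0.000783642 + 0.18·0.36 + 0.29·0.122456 = 0.168016.

0.168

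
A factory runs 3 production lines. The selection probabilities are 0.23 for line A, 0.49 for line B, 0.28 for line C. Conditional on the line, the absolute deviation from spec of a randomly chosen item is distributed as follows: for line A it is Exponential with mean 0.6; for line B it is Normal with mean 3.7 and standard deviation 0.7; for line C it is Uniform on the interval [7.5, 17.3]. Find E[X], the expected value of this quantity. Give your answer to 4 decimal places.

5.4230

Component means — A: 0.6; B: 3.7; C: 12.4.
E[X] = 0.23·0.6 + 0.49·3.7 + 0.28·12.4 = 5.423.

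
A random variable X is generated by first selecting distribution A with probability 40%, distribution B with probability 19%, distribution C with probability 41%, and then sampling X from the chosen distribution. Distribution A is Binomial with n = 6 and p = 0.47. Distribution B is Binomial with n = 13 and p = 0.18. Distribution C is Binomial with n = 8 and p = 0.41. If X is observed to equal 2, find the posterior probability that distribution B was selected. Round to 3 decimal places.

Likelihoods P(X=2 | ·): A: 0.261451; B: 0.284834; C: 0.198535.
Posterior ∝ prior × likelihood. Numerator for B: 0.19·0.284834 = 0.0541185.
Normalizing constant: 0.4·0.261451 + 0.19·0.284834 + 0.41·0.198535 = 0.240098.
P(B | observation) = 0.0541185 / 0.240098 = 0.225401.

0.225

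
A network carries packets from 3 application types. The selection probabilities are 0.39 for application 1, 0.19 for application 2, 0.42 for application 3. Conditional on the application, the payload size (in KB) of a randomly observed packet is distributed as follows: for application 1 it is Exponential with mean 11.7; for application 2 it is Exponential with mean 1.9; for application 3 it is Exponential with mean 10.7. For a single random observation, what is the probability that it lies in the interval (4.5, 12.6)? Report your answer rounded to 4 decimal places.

Conditional on each application, P(4.5 < X < 12.6): 1: 0.34007; 2: 0.0923104; 3: 0.348652.
By total probability, P(4.5 < X < 12.6) = 0.39·0.34007 + 0.19·0.0923104 + 0.42·0.348652 = 0.2966.

0.2966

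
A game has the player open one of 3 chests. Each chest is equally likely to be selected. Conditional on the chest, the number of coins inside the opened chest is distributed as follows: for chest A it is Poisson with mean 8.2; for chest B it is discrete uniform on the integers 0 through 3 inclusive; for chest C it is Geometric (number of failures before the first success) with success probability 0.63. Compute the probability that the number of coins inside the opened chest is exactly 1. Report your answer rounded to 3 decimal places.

0.162

Conditional on each chest, P(X = 1): A: 0.00225216; B: 0.25; C: 0.2331.
By total probability, P(X = 1) = 0.333333·0.00225216 + 0.333333·0.25 + 0.333333·0.2331 = 0.161784.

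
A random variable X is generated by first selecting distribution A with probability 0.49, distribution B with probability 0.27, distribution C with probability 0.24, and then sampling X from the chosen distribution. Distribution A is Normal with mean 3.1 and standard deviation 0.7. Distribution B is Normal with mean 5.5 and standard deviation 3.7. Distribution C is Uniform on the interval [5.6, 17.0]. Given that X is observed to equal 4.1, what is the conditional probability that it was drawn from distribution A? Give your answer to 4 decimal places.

Likelihoods f(4.1 | ·): A: 0.205426; B: 0.100374; C: 0.
Posterior ∝ prior × likelihood. Numerator for A: 0.49·0.205426 = 0.100659.
Normalizing constant: 0.49·0.205426 + 0.27·0.100374 + 0.24·0 = 0.127759.
P(A | observation) = 0.100659 / 0.127759 = 0.787876.

0.7879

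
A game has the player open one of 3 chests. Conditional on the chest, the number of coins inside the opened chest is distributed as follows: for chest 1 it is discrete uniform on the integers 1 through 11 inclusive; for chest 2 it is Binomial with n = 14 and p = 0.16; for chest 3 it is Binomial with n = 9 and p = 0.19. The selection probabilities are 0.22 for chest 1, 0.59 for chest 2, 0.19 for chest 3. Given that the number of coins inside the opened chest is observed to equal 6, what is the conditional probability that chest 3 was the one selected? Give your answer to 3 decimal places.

0.014

Likelihoods P(X=6 | ·): 1: 0.0909091; 2: 0.0124885; 3: 0.00210018.
Posterior ∝ prior × likelihood. Numerator for 3: 0.19·0.00210018 = 0.000399034.
Normalizing constant: 0.22·0.0909091 + 0.59·0.0124885 + 0.19·0.00210018 = 0.0277672.
P(3 | observation) = 0.000399034 / 0.0277672 = 0.0143707.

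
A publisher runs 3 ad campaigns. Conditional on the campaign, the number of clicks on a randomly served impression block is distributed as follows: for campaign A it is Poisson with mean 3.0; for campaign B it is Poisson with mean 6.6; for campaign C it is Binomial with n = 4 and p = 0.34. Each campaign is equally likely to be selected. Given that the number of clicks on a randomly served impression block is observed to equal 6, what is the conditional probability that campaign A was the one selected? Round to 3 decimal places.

0.244

Likelihoods P(X=6 | ·): A: 0.0504094; B: 0.156166; C: 0.
Posterior ∝ prior × likelihood. Numerator for A: 0.333333·0.0504094 = 0.0168031.
Normalizing constant: 0.333333·0.0504094 + 0.333333·0.156166 + 0.333333·0 = 0.0688586.
P(A | observation) = 0.0168031 / 0.0688586 = 0.244024.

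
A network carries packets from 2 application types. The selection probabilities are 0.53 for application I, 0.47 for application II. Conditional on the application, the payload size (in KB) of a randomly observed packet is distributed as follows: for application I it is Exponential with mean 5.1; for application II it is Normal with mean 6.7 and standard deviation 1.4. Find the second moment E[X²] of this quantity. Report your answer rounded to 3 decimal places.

For each component E[X²] = Var + (mean)², giving I: 52.02; II: 46.85.
Overall E[X²] = 0.53·52.02 + 0.47·46.85 = 49.5901.

49.590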